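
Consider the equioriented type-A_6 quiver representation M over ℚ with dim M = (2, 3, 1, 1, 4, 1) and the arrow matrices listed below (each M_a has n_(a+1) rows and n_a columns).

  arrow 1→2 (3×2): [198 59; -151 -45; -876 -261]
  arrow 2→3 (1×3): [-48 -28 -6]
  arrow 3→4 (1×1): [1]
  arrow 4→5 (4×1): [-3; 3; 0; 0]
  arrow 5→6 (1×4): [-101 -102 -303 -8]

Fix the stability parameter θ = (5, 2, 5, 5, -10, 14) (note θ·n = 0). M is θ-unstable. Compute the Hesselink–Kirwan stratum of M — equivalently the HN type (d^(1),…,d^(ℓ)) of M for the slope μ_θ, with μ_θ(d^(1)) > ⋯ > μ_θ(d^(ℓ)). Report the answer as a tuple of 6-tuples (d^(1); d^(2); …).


Via rank(M_{q-1}∘⋯∘M_p): M ≅ I[1,2], I[1,6], I[2,2], I[5,5]^3.
μ_θ-semistable layers: μ^(1)=14; μ^(2)=7/2; μ^(3)=2; μ^(4)=7/5; μ^(5)=-10

((0, 0, 0, 0, 0, 1); (1, 1, 0, 0, 0, 0); (0, 1, 0, 0, 0, 0); (1, 1, 1, 1, 1, 0); (0, 0, 0, 0, 3, 0))


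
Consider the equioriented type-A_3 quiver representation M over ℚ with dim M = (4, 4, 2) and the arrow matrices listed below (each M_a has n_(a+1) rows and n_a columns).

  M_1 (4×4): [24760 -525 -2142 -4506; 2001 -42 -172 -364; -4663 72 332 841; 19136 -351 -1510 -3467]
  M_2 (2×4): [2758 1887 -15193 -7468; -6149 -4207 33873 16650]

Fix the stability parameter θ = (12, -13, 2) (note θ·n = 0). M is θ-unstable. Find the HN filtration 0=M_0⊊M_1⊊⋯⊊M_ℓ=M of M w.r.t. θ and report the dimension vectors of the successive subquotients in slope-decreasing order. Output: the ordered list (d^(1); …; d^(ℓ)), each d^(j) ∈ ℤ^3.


Via rank(M_{q-1}∘⋯∘M_p): M ≅ I[1,1], I[1,2], I[1,3]^2, I[2,2].
μ_θ-semistable layers: μ^(1)=12; μ^(2)=2; μ^(3)=-1/2; μ^(4)=-13

((1, 0, 0); (0, 0, 2); (3, 3, 0); (0, 1, 0))


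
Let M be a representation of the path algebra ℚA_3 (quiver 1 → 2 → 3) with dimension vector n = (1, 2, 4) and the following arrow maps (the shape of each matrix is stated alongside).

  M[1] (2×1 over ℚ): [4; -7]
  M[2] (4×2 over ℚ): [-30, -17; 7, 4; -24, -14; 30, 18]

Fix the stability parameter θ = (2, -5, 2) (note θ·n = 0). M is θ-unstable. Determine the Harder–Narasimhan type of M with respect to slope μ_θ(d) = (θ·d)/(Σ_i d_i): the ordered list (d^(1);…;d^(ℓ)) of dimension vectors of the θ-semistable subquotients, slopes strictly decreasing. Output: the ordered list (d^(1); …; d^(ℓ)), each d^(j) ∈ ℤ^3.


Interval decomposition of M: I[1,3], I[2,3], I[3,3]^2.
HN type (ℓ=3): μ^(1)=2; μ^(2)=-3/2; μ^(3)=-5

((0, 0, 4); (1, 1, 0); (0, 1, 0))


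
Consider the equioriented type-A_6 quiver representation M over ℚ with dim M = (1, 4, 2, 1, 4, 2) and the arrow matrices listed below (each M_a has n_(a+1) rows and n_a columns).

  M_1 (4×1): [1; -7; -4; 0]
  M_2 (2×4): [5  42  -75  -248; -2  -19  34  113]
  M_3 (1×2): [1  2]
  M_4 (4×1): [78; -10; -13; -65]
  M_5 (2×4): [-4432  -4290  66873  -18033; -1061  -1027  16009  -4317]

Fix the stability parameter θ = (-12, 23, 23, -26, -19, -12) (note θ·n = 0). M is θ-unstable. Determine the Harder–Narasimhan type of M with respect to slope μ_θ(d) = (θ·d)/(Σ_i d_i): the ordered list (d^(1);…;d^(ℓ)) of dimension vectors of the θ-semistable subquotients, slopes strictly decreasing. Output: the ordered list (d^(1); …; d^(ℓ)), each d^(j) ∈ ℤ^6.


Via rank(M_{q-1}∘⋯∘M_p): M ≅ I[1,5], I[2,2]^2, I[2,3], I[5,5], I[5,6]^2.
μ_θ-semistable layers: μ^(1)=23; μ^(2)=1/4; μ^(3)=-12; μ^(4)=-19

((0, 3, 1, 0, 0, 0); (0, 1, 1, 1, 1, 0); (1, 0, 0, 0, 0, 2); (0, 0, 0, 0, 3, 0))


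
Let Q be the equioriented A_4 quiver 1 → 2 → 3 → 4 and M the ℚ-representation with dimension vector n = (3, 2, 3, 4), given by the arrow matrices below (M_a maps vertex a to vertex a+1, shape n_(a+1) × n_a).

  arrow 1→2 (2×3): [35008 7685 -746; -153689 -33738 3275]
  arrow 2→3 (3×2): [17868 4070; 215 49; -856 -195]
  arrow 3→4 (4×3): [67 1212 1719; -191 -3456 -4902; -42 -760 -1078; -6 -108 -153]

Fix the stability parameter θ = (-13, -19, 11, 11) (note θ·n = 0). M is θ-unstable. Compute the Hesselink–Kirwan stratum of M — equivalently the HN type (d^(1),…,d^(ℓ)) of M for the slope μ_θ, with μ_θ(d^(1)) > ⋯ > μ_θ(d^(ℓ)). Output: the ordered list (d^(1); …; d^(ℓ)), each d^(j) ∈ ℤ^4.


Via rank(M_{q-1}∘⋯∘M_p): M ≅ I[1,1], I[1,4]^2, I[3,3], I[4,4]^2.
μ_θ-semistable layers: μ^(1)=11; μ^(2)=-13; μ^(3)=-16

((0, 0, 3, 4); (1, 0, 0, 0); (2, 2, 0, 0))


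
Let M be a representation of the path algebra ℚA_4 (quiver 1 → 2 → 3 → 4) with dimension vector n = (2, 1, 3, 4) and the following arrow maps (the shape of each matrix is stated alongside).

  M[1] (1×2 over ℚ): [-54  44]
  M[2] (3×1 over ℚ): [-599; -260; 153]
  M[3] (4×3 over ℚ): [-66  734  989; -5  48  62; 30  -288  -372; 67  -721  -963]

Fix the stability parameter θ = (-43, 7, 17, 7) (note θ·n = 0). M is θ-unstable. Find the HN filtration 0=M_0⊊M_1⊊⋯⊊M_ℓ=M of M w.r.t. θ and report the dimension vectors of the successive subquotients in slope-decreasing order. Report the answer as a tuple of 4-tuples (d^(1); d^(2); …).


Interval decomposition of M: I[1,1], I[1,4], I[3,4]^2, I[4,4].
HN type (ℓ=3): μ^(1)=12; μ^(2)=7; μ^(3)=-43

((0, 0, 3, 3); (0, 1, 0, 1); (2, 0, 0, 0))


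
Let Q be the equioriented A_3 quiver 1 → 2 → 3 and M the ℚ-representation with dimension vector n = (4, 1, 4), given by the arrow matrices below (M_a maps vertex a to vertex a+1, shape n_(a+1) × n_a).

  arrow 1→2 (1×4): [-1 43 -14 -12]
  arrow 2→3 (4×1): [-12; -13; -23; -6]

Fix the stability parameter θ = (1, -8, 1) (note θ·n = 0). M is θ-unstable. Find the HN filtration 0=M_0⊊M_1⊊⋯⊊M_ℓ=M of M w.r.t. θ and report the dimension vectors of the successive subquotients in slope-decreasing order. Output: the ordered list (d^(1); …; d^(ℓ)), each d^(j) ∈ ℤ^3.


Via rank(M_{q-1}∘⋯∘M_p): M ≅ I[1,1]^3, I[1,3], I[3,3]^3.
μ_θ-semistable layers: μ^(1)=1; μ^(2)=-7/2

((3, 0, 4); (1, 1, 0))


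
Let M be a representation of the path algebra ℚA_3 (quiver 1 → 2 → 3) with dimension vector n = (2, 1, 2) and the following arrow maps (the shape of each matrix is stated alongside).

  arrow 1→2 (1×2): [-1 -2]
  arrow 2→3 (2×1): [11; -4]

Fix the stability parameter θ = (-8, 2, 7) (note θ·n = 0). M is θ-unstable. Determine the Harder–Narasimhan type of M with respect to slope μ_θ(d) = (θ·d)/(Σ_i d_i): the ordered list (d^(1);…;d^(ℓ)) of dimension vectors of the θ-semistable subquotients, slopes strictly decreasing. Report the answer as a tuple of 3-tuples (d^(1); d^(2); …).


Barcode: M ≅ I[1,1], I[1,3], I[3,3]. HN layers by μ_θ (3 steps, strictly decreasing):
  μ^(1)=7; μ^(2)=2; μ^(3)=-8

((0, 0, 2); (0, 1, 0); (2, 0, 0))


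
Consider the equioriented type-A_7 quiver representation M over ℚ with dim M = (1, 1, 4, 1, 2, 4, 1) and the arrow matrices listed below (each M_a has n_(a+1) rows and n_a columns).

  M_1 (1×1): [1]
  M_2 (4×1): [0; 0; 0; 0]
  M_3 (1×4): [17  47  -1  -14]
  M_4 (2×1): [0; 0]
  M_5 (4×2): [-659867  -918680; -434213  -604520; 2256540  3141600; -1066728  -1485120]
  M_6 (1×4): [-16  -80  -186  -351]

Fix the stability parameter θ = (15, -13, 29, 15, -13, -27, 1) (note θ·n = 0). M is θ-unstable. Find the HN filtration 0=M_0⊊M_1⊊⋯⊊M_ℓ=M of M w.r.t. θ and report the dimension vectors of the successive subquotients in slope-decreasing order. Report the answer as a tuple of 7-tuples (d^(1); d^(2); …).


Interval decomposition of M: I[1,2], I[3,3]^3, I[3,4], I[5,5], I[5,6], I[6,6]^2, I[6,7].
HN type (ℓ=6): μ^(1)=29; μ^(2)=22; μ^(3)=1; μ^(4)=-13; μ^(5)=-20; μ^(6)=-27

((0, 0, 3, 0, 0, 0, 0); (0, 0, 1, 1, 0, 0, 0); (1, 1, 0, 0, 0, 0, 1); (0, 0, 0, 0, 1, 0, 0); (0, 0, 0, 0, 1, 1, 0); (0, 0, 0, 0, 0, 3, 0))


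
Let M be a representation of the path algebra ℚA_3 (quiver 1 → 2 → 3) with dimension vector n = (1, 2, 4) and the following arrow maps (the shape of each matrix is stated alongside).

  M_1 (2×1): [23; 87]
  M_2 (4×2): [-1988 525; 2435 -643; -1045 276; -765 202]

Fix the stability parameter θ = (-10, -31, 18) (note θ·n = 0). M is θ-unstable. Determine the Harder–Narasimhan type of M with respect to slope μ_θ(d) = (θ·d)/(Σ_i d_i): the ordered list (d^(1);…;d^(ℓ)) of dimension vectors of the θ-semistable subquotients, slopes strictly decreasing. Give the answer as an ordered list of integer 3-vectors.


Barcode: M ≅ I[1,3], I[2,3], I[3,3]^2. HN layers by μ_θ (3 steps, strictly decreasing):
  μ^(1)=18; μ^(2)=-41/2; μ^(3)=-31

((0, 0, 4); (1, 1, 0); (0, 1, 0))


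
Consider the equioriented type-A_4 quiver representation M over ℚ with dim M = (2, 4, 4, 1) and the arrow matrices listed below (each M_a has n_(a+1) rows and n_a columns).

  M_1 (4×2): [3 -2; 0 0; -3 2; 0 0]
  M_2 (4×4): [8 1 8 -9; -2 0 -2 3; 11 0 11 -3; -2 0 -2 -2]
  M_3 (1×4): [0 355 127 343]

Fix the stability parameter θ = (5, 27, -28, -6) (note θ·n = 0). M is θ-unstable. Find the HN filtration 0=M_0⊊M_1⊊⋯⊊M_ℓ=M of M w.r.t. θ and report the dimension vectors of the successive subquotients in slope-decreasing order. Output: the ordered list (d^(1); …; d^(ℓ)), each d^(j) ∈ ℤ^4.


Via rank(M_{q-1}∘⋯∘M_p): M ≅ I[1,1], I[1,2], I[2,3]^2, I[2,4], I[3,3].
μ_θ-semistable layers: μ^(1)=27; μ^(2)=5; μ^(3)=-1/2; μ^(4)=-7/3; μ^(5)=-28

((0, 1, 0, 0); (2, 0, 0, 0); (0, 2, 2, 0); (0, 1, 1, 1); (0, 0, 1, 0))


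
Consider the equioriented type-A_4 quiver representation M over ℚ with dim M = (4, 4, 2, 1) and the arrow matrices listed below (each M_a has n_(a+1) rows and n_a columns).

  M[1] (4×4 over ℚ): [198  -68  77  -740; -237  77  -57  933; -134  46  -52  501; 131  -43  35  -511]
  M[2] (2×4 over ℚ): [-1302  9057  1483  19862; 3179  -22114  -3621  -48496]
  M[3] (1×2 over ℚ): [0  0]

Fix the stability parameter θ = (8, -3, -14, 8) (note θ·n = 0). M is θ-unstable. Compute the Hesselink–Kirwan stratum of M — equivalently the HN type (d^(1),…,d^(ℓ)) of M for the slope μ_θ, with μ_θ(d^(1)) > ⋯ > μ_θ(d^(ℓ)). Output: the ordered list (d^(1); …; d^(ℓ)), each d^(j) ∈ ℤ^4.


Interval decomposition of M: I[1,1], I[1,2], I[1,3]^2, I[2,2], I[4,4].
HN type (ℓ=3): μ^(1)=8; μ^(2)=5/2; μ^(3)=-3

((1, 0, 0, 1); (1, 1, 0, 0); (2, 3, 2, 0))


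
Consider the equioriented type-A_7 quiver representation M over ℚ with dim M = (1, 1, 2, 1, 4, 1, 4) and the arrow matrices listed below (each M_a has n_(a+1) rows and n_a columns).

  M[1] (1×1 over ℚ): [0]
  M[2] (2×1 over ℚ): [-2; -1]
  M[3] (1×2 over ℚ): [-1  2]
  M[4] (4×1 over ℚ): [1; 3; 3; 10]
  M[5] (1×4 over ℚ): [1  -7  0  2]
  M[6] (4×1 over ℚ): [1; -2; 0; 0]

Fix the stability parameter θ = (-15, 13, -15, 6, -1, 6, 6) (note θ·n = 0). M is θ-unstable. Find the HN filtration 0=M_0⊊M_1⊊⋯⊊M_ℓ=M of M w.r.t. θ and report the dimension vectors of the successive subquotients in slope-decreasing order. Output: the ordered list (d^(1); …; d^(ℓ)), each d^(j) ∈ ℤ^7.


Via rank(M_{q-1}∘⋯∘M_p): M ≅ I[1,1], I[2,3], I[3,5], I[5,5]^2, I[5,7], I[7,7]^3.
μ_θ-semistable layers: μ^(1)=6; μ^(2)=5/2; μ^(3)=-1; μ^(4)=-15

((0, 0, 0, 0, 0, 1, 4); (0, 0, 0, 1, 1, 0, 0); (0, 1, 1, 0, 3, 0, 0); (1, 0, 1, 0, 0, 0, 0))


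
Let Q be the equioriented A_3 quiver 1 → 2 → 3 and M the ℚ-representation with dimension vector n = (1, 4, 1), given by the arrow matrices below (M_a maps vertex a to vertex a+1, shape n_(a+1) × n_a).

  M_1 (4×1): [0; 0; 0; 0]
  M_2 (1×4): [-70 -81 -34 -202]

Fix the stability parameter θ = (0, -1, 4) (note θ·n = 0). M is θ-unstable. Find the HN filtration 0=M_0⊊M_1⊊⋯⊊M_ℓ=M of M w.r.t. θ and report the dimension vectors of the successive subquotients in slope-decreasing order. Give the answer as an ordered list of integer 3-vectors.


Barcode: M ≅ I[1,1], I[2,2]^3, I[2,3]. HN layers by μ_θ (3 steps, strictly decreasing):
  μ^(1)=4; μ^(2)=0; μ^(3)=-1

((0, 0, 1); (1, 0, 0); (0, 4, 0))


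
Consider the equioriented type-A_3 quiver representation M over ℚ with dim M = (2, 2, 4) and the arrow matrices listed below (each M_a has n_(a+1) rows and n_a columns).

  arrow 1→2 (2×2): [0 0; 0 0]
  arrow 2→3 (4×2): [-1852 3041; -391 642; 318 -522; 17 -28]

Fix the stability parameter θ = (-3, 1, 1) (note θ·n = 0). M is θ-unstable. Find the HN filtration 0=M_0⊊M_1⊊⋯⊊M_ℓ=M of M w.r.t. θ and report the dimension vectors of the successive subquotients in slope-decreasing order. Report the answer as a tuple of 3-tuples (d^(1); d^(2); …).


Interval decomposition of M: I[1,1]^2, I[2,3]^2, I[3,3]^2.
HN type (ℓ=2): μ^(1)=1; μ^(2)=-3

((0, 2, 4); (2, 0, 0))


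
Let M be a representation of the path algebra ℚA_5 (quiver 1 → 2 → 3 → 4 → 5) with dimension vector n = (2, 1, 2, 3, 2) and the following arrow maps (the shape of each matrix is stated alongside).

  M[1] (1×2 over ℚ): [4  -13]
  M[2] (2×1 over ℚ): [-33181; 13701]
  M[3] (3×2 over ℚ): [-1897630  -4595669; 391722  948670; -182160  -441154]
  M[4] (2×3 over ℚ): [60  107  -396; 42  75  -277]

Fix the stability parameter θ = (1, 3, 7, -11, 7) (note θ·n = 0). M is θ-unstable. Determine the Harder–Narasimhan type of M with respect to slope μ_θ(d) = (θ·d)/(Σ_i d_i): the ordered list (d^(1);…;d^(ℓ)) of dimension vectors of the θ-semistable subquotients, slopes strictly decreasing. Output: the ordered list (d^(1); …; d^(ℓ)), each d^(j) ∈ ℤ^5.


Interval decomposition of M: I[1,1], I[1,4], I[3,5], I[4,5].
HN type (ℓ=5): μ^(1)=7; μ^(2)=1; μ^(3)=0; μ^(4)=-2; μ^(5)=-11

((0, 0, 0, 0, 2); (1, 0, 0, 0, 0); (1, 1, 1, 1, 0); (0, 0, 1, 1, 0); (0, 0, 0, 1, 0))


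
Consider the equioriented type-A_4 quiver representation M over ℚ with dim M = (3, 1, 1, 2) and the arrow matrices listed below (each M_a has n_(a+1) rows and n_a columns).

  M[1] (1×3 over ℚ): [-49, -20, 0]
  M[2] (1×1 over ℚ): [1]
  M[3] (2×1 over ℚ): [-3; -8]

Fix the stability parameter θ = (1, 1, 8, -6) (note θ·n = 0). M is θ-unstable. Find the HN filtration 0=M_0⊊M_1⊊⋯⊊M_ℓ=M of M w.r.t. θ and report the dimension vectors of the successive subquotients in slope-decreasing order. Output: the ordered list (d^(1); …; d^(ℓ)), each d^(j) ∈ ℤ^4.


Barcode: M ≅ I[1,1]^2, I[1,4], I[4,4]. HN layers by μ_θ (2 steps, strictly decreasing):
  μ^(1)=1; μ^(2)=-6

((3, 1, 1, 1); (0, 0, 0, 1))


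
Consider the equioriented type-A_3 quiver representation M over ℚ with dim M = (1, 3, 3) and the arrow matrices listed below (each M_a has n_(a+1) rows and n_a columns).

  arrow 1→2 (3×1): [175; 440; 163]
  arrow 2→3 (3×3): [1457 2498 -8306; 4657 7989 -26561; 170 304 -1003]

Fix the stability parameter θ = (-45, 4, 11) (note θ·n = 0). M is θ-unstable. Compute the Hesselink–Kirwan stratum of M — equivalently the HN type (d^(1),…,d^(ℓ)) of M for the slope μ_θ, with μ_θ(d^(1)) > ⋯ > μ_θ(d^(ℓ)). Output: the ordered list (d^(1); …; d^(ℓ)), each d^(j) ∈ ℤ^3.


Barcode: M ≅ I[1,3], I[2,3]^2. HN layers by μ_θ (3 steps, strictly decreasing):
  μ^(1)=11; μ^(2)=4; μ^(3)=-45

((0, 0, 3); (0, 3, 0); (1, 0, 0))


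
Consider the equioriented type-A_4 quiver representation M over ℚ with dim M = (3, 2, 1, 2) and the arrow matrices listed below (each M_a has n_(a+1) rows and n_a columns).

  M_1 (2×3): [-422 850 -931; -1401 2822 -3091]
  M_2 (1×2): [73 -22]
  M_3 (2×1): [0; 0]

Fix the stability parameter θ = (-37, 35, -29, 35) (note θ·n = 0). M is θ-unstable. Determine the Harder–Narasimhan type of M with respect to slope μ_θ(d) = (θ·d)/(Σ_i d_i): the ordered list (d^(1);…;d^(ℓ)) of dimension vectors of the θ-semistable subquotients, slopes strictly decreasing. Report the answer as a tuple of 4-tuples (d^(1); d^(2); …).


Via rank(M_{q-1}∘⋯∘M_p): M ≅ I[1,1], I[1,2], I[1,3], I[4,4]^2.
μ_θ-semistable layers: μ^(1)=35; μ^(2)=3; μ^(3)=-37

((0, 1, 0, 2); (0, 1, 1, 0); (3, 0, 0, 0))


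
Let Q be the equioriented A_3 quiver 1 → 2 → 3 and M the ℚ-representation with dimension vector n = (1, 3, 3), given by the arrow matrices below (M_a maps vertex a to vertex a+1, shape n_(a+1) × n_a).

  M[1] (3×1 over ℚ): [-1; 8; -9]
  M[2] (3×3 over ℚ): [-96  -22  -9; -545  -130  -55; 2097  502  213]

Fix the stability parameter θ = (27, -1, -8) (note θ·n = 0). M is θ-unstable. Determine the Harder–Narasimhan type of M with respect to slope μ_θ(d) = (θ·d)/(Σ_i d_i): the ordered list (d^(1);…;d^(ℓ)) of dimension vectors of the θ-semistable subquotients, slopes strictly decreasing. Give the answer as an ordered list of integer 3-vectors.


Via rank(M_{q-1}∘⋯∘M_p): M ≅ I[1,3], I[2,2], I[2,3], I[3,3].
μ_θ-semistable layers: μ^(1)=6; μ^(2)=-1; μ^(3)=-9/2; μ^(4)=-8

((1, 1, 1); (0, 1, 0); (0, 1, 1); (0, 0, 1))


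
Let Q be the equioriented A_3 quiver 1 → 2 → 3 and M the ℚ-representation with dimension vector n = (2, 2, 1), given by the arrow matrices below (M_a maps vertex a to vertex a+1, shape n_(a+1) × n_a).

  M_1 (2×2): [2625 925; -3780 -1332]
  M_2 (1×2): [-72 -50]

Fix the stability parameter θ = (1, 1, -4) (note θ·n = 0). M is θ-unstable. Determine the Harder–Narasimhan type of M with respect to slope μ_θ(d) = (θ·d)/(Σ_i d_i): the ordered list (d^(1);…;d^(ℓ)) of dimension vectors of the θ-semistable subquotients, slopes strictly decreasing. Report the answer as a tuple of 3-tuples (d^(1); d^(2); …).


Via rank(M_{q-1}∘⋯∘M_p): M ≅ I[1,1], I[1,2], I[2,3].
μ_θ-semistable layers: μ^(1)=1; μ^(2)=-3/2

((2, 1, 0); (0, 1, 1))


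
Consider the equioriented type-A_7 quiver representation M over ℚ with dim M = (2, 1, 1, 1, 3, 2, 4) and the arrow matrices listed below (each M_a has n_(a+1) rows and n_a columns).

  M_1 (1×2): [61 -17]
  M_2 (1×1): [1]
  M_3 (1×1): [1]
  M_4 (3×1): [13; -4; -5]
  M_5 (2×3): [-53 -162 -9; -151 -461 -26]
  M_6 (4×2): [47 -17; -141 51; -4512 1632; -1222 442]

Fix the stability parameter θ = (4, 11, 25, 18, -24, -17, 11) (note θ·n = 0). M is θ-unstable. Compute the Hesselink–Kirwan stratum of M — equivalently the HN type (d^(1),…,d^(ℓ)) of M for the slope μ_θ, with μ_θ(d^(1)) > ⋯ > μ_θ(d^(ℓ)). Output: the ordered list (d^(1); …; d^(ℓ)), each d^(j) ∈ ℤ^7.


Interval decomposition of M: I[1,1], I[1,7], I[5,5], I[5,6], I[7,7]^3.
HN type (ℓ=5): μ^(1)=11; μ^(2)=4; μ^(3)=17/6; μ^(4)=-17; μ^(5)=-24

((0, 0, 0, 0, 0, 0, 4); (1, 0, 0, 0, 0, 0, 0); (1, 1, 1, 1, 1, 1, 0); (0, 0, 0, 0, 0, 1, 0); (0, 0, 0, 0, 2, 0, 0))


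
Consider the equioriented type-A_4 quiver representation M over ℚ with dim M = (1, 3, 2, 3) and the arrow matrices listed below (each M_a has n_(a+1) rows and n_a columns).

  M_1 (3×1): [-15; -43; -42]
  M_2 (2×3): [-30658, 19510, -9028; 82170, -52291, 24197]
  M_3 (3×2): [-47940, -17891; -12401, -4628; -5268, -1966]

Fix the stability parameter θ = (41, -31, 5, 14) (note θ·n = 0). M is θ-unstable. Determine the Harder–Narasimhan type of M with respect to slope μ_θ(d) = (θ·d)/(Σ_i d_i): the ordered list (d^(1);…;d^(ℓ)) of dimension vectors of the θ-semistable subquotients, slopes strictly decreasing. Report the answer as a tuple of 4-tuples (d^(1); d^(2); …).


Via rank(M_{q-1}∘⋯∘M_p): M ≅ I[1,4], I[2,2], I[2,4], I[4,4].
μ_θ-semistable layers: μ^(1)=14; μ^(2)=5; μ^(3)=-31

((0, 0, 0, 3); (1, 1, 2, 0); (0, 2, 0, 0))


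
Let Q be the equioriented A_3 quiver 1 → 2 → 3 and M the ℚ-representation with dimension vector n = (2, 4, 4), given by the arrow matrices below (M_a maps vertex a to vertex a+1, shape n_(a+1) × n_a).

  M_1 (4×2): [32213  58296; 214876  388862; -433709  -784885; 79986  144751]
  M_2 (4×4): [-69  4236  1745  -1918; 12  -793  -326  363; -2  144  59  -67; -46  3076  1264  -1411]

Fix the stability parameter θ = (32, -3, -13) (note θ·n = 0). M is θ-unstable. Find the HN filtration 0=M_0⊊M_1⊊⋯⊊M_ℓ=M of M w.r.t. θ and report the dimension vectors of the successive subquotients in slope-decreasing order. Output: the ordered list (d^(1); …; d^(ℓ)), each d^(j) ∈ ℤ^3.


Interval decomposition of M: I[1,3]^2, I[2,3]^2.
HN type (ℓ=2): μ^(1)=16/3; μ^(2)=-8

((2, 2, 2); (0, 2, 2))


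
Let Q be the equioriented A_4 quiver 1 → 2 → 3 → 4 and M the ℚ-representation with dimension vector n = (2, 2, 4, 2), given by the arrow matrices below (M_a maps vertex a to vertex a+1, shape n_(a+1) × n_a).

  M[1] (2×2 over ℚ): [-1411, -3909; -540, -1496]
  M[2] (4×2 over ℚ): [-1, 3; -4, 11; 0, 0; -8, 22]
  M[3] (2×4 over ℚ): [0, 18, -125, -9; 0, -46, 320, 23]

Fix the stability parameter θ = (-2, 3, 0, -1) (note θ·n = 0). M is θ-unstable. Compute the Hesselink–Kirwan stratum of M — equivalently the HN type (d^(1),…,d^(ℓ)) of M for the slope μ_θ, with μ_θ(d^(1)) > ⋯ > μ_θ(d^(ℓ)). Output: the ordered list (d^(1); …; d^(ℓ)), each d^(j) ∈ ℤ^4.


Barcode: M ≅ I[1,3]^2, I[3,4]^2. HN layers by μ_θ (3 steps, strictly decreasing):
  μ^(1)=3/2; μ^(2)=-1/2; μ^(3)=-2

((0, 2, 2, 0); (0, 0, 2, 2); (2, 0, 0, 0))


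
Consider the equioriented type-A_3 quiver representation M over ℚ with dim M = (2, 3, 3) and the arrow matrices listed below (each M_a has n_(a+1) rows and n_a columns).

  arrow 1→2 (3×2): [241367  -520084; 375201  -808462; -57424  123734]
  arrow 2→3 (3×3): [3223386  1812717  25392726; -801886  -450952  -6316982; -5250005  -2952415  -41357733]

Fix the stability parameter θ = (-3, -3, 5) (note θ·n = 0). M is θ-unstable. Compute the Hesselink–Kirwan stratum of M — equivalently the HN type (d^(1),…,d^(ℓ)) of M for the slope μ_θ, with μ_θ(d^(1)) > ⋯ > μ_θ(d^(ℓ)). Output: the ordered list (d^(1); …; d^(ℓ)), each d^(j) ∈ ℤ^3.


Interval decomposition of M: I[1,3]^2, I[2,2], I[3,3].
HN type (ℓ=2): μ^(1)=5; μ^(2)=-3

((0, 0, 3); (2, 3, 0))


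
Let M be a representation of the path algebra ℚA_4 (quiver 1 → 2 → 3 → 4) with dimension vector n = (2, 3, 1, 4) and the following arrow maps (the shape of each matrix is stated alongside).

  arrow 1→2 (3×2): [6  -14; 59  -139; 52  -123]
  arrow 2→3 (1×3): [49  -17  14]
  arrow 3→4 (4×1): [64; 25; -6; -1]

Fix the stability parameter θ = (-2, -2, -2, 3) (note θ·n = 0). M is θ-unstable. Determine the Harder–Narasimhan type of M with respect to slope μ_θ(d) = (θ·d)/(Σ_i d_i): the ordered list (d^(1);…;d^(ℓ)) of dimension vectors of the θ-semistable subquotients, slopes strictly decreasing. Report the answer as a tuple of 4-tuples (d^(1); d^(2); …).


Barcode: M ≅ I[1,2], I[1,4], I[2,2], I[4,4]^3. HN layers by μ_θ (2 steps, strictly decreasing):
  μ^(1)=3; μ^(2)=-2

((0, 0, 0, 4); (2, 3, 1, 0))


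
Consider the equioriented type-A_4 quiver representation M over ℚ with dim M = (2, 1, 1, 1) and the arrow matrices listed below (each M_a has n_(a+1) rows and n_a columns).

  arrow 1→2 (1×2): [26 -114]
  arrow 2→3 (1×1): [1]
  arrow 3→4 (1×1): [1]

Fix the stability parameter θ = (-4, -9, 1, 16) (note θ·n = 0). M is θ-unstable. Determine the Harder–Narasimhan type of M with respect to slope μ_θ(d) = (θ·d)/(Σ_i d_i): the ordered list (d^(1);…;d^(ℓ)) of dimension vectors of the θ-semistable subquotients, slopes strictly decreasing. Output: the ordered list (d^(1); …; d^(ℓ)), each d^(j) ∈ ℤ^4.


Interval decomposition of M: I[1,1], I[1,4].
HN type (ℓ=4): μ^(1)=16; μ^(2)=1; μ^(3)=-4; μ^(4)=-13/2

((0, 0, 0, 1); (0, 0, 1, 0); (1, 0, 0, 0); (1, 1, 0, 0))


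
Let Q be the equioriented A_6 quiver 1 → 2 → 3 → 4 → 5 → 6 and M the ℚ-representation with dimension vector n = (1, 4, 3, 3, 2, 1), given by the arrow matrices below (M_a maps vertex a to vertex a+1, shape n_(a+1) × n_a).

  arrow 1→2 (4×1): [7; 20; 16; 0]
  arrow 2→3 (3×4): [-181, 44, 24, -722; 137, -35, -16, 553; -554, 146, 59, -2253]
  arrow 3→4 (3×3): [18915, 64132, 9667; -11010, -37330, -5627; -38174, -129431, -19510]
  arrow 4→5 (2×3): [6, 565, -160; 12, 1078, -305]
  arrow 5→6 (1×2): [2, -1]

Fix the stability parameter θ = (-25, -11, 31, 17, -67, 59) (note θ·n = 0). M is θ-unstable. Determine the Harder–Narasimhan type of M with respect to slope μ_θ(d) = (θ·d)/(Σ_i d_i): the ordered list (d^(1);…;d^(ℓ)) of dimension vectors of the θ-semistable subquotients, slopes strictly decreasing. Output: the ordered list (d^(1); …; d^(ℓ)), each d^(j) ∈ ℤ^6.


Via rank(M_{q-1}∘⋯∘M_p): M ≅ I[1,6], I[2,2], I[2,4], I[2,5].
μ_θ-semistable layers: μ^(1)=59; μ^(2)=24; μ^(3)=-19/3; μ^(4)=-11; μ^(5)=-25

((0, 0, 0, 0, 0, 1); (0, 0, 1, 1, 0, 0); (0, 0, 2, 2, 2, 0); (0, 4, 0, 0, 0, 0); (1, 0, 0, 0, 0, 0))


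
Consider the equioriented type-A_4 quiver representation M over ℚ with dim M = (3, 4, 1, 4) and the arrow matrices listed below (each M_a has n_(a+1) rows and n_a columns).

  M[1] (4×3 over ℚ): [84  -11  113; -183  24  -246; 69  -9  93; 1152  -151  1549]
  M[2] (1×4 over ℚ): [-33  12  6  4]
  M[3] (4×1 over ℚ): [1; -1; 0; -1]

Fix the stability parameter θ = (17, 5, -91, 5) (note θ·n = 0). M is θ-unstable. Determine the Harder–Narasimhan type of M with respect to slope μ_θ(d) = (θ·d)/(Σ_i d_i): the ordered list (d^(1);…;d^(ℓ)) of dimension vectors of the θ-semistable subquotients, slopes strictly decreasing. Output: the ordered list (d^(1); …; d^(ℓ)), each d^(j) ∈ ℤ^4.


Via rank(M_{q-1}∘⋯∘M_p): M ≅ I[1,1], I[1,2], I[1,4], I[2,2]^2, I[4,4]^3.
μ_θ-semistable layers: μ^(1)=17; μ^(2)=11; μ^(3)=5; μ^(4)=-23

((1, 0, 0, 0); (1, 1, 0, 0); (0, 2, 0, 4); (1, 1, 1, 0))


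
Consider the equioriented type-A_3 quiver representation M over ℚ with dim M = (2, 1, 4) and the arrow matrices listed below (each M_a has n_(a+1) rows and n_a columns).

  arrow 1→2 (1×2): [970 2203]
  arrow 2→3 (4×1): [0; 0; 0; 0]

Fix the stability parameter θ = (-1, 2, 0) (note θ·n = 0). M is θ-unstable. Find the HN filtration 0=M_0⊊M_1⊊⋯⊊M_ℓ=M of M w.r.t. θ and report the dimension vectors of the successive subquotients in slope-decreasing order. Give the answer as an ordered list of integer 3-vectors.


Barcode: M ≅ I[1,1], I[1,2], I[3,3]^4. HN layers by μ_θ (3 steps, strictly decreasing):
  μ^(1)=2; μ^(2)=0; μ^(3)=-1

((0, 1, 0); (0, 0, 4); (2, 0, 0))


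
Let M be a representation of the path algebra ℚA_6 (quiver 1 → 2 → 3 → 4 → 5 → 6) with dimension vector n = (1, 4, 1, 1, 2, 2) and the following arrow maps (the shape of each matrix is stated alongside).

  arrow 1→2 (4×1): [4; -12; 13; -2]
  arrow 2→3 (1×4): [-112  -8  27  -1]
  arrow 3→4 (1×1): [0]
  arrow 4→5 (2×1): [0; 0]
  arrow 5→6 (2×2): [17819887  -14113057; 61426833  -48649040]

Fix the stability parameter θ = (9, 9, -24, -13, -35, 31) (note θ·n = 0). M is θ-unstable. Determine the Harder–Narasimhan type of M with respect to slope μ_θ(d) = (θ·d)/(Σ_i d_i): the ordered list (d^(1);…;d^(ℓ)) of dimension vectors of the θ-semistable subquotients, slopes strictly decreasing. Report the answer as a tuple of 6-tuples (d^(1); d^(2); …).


Barcode: M ≅ I[1,3], I[2,2]^3, I[4,4], I[5,6]^2. HN layers by μ_θ (5 steps, strictly decreasing):
  μ^(1)=31; μ^(2)=9; μ^(3)=-2; μ^(4)=-13; μ^(5)=-35

((0, 0, 0, 0, 0, 2); (0, 3, 0, 0, 0, 0); (1, 1, 1, 0, 0, 0); (0, 0, 0, 1, 0, 0); (0, 0, 0, 0, 2, 0))


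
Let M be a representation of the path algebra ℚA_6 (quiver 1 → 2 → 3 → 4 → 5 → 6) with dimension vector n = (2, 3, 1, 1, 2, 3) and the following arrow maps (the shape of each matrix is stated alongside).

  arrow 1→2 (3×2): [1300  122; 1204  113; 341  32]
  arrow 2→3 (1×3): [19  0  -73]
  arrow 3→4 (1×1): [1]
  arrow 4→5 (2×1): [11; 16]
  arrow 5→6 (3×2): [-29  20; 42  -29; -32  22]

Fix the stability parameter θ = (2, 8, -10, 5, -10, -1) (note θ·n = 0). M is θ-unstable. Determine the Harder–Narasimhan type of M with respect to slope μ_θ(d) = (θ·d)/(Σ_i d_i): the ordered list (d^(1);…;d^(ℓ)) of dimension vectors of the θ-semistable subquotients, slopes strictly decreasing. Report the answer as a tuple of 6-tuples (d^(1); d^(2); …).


Interval decomposition of M: I[1,2], I[1,6], I[2,2], I[5,6], I[6,6].
HN type (ℓ=4): μ^(1)=8; μ^(2)=2; μ^(3)=-1; μ^(4)=-10

((0, 2, 0, 0, 0, 0); (1, 0, 0, 0, 0, 0); (1, 1, 1, 1, 1, 3); (0, 0, 0, 0, 1, 0))


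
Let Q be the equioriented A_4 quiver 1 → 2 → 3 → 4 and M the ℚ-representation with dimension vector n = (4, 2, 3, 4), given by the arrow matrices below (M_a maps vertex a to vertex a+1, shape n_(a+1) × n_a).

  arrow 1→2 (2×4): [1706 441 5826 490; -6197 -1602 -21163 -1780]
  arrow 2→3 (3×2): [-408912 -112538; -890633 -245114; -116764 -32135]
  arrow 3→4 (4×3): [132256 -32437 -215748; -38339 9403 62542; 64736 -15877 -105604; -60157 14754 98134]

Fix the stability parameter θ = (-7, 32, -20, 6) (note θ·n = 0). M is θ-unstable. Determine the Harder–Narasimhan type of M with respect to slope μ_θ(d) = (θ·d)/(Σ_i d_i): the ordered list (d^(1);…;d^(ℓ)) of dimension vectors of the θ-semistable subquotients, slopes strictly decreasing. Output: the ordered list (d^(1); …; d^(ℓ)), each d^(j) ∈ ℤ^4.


Interval decomposition of M: I[1,1]^2, I[1,3], I[1,4], I[3,4], I[4,4]^2.
HN type (ℓ=3): μ^(1)=6; μ^(2)=-7; μ^(3)=-20

((0, 2, 2, 4); (4, 0, 0, 0); (0, 0, 1, 0))


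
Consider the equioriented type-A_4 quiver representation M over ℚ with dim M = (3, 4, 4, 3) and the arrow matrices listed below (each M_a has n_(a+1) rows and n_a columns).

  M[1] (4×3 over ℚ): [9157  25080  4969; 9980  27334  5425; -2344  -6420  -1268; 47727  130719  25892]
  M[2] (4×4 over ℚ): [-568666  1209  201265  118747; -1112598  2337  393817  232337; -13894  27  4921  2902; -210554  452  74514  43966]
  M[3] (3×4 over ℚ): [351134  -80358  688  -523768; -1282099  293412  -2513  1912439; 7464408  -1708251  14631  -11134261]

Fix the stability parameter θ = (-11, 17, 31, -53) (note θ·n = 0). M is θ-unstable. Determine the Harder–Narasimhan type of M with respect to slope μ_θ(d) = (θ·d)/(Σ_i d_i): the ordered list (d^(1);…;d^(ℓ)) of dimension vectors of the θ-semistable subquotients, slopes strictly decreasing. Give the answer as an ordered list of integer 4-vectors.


Interval decomposition of M: I[1,3]^2, I[1,4], I[2,2], I[3,4], I[4,4].
HN type (ℓ=5): μ^(1)=31; μ^(2)=17; μ^(3)=-5/3; μ^(4)=-11; μ^(5)=-53

((0, 0, 2, 0); (0, 3, 0, 0); (0, 1, 1, 1); (3, 0, 1, 1); (0, 0, 0, 1))


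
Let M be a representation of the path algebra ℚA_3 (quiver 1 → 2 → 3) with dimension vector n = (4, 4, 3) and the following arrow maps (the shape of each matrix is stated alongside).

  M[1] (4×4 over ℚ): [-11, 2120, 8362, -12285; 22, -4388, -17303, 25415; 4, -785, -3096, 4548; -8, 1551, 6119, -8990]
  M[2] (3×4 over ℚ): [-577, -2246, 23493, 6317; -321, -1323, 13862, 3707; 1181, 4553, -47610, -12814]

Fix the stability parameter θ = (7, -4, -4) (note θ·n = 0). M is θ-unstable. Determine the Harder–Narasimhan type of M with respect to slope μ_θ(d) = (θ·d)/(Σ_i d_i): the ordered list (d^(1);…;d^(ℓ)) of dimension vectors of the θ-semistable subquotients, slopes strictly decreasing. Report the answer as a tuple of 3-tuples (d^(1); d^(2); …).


Barcode: M ≅ I[1,2], I[1,3]^3. HN layers by μ_θ (2 steps, strictly decreasing):
  μ^(1)=3/2; μ^(2)=-1/3

((1, 1, 0); (3, 3, 3))


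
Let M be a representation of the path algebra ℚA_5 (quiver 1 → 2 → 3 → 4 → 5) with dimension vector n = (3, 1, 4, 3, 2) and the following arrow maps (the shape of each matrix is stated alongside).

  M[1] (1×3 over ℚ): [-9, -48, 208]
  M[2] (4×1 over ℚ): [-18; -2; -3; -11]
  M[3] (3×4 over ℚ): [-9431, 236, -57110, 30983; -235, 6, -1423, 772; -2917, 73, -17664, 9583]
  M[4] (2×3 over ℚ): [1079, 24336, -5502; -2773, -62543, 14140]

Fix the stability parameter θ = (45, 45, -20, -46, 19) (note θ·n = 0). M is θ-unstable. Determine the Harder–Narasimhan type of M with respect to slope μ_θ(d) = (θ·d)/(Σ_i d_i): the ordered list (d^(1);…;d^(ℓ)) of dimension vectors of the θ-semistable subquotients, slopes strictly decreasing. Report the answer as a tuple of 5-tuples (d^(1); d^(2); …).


Barcode: M ≅ I[1,1]^2, I[1,5], I[3,3], I[3,4], I[3,5]. HN layers by μ_θ (5 steps, strictly decreasing):
  μ^(1)=45; μ^(2)=19; μ^(3)=6; μ^(4)=-20; μ^(5)=-33

((2, 0, 0, 0, 0); (0, 0, 0, 0, 2); (1, 1, 1, 1, 0); (0, 0, 1, 0, 0); (0, 0, 2, 2, 0))


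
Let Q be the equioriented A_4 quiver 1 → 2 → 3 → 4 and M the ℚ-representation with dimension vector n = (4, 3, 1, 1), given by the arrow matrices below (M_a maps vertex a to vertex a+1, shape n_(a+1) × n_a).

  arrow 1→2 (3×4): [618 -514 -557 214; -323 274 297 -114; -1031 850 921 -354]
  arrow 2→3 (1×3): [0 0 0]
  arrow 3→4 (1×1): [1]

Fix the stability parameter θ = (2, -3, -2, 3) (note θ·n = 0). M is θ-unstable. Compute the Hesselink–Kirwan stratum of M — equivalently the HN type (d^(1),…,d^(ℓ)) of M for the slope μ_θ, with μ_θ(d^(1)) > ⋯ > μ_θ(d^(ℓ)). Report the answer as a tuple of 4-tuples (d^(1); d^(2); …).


Interval decomposition of M: I[1,1]^2, I[1,2]^2, I[2,2], I[3,4].
HN type (ℓ=5): μ^(1)=3; μ^(2)=2; μ^(3)=-1/2; μ^(4)=-2; μ^(5)=-3

((0, 0, 0, 1); (2, 0, 0, 0); (2, 2, 0, 0); (0, 0, 1, 0); (0, 1, 0, 0))


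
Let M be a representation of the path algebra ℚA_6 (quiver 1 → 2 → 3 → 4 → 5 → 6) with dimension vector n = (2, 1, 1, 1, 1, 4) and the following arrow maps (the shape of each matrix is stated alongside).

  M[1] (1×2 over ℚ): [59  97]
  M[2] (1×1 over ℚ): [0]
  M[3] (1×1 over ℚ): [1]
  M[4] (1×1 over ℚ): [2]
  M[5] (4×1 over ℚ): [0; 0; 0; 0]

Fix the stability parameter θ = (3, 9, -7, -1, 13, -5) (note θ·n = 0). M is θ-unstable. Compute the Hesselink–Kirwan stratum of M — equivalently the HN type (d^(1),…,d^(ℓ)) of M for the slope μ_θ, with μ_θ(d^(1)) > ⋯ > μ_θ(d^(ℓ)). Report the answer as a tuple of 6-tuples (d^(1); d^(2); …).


Via rank(M_{q-1}∘⋯∘M_p): M ≅ I[1,1], I[1,2], I[3,5], I[6,6]^4.
μ_θ-semistable layers: μ^(1)=13; μ^(2)=9; μ^(3)=3; μ^(4)=-1; μ^(5)=-5; μ^(6)=-7

((0, 0, 0, 0, 1, 0); (0, 1, 0, 0, 0, 0); (2, 0, 0, 0, 0, 0); (0, 0, 0, 1, 0, 0); (0, 0, 0, 0, 0, 4); (0, 0, 1, 0, 0, 0))


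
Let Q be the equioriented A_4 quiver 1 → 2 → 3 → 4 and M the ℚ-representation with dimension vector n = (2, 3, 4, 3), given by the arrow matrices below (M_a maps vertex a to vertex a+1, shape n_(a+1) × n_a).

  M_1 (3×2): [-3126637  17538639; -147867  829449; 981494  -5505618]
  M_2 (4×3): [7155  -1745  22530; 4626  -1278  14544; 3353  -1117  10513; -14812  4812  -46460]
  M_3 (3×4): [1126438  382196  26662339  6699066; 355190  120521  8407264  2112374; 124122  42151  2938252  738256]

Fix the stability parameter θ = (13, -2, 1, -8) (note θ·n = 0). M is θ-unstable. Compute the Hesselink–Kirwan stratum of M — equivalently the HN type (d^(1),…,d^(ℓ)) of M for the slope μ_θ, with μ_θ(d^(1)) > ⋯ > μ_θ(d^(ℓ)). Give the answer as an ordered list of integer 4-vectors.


Barcode: M ≅ I[1,1], I[1,2], I[2,4]^2, I[3,3], I[3,4]. HN layers by μ_θ (5 steps, strictly decreasing):
  μ^(1)=13; μ^(2)=11/2; μ^(3)=1; μ^(4)=-3; μ^(5)=-7/2

((1, 0, 0, 0); (1, 1, 0, 0); (0, 0, 1, 0); (0, 2, 2, 2); (0, 0, 1, 1))


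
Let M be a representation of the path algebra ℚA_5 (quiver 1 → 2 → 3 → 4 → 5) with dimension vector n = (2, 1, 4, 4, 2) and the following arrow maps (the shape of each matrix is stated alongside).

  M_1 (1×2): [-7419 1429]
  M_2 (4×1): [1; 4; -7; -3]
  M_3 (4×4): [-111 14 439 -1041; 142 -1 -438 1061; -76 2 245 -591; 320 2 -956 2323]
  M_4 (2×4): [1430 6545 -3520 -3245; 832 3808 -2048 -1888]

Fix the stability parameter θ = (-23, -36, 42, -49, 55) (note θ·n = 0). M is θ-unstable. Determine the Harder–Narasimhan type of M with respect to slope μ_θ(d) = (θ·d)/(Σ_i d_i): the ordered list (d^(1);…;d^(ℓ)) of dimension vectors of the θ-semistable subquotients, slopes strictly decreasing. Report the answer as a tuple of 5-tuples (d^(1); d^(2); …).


Barcode: M ≅ I[1,1], I[1,4], I[3,4]^2, I[3,5], I[5,5]. HN layers by μ_θ (4 steps, strictly decreasing):
  μ^(1)=55; μ^(2)=-7/2; μ^(3)=-23; μ^(4)=-59/2

((0, 0, 0, 0, 2); (0, 0, 4, 4, 0); (1, 0, 0, 0, 0); (1, 1, 0, 0, 0))


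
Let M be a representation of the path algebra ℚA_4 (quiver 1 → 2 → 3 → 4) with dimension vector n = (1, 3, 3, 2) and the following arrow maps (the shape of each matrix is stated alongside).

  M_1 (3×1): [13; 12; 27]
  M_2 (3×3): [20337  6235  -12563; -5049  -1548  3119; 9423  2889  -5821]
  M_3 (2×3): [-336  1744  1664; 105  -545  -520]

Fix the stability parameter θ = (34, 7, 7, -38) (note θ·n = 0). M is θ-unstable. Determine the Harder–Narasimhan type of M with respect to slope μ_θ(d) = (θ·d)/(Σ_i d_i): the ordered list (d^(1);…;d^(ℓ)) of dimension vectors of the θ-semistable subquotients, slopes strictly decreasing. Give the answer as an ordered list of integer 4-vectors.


Barcode: M ≅ I[1,2], I[2,3], I[2,4], I[3,3], I[4,4]. HN layers by μ_θ (4 steps, strictly decreasing):
  μ^(1)=41/2; μ^(2)=7; μ^(3)=-8; μ^(4)=-38

((1, 1, 0, 0); (0, 1, 2, 0); (0, 1, 1, 1); (0, 0, 0, 1))


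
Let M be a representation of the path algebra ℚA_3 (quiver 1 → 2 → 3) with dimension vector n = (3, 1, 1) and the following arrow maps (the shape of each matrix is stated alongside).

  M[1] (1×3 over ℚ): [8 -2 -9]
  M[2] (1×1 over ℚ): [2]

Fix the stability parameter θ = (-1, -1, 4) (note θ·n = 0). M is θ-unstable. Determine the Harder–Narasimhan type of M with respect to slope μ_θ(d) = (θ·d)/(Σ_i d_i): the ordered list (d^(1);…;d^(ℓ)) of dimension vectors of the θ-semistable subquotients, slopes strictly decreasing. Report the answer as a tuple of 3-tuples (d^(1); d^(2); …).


Interval decomposition of M: I[1,1]^2, I[1,3].
HN type (ℓ=2): μ^(1)=4; μ^(2)=-1

((0, 0, 1); (3, 1, 0))


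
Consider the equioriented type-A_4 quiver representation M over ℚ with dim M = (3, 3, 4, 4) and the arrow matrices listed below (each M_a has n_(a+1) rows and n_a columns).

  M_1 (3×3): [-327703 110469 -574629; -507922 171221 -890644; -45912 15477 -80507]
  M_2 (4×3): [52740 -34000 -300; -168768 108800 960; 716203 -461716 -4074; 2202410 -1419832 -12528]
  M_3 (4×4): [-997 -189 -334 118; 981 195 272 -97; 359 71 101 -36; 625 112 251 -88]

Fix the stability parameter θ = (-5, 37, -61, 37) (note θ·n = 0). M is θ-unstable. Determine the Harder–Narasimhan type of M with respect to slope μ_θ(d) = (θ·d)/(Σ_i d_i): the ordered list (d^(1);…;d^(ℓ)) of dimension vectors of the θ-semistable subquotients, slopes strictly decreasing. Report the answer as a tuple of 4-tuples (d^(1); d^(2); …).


Barcode: M ≅ I[1,2], I[1,4]^2, I[3,4]^2. HN layers by μ_θ (4 steps, strictly decreasing):
  μ^(1)=37; μ^(2)=-5; μ^(3)=-29/3; μ^(4)=-61

((0, 1, 0, 4); (1, 0, 0, 0); (2, 2, 2, 0); (0, 0, 2, 0))


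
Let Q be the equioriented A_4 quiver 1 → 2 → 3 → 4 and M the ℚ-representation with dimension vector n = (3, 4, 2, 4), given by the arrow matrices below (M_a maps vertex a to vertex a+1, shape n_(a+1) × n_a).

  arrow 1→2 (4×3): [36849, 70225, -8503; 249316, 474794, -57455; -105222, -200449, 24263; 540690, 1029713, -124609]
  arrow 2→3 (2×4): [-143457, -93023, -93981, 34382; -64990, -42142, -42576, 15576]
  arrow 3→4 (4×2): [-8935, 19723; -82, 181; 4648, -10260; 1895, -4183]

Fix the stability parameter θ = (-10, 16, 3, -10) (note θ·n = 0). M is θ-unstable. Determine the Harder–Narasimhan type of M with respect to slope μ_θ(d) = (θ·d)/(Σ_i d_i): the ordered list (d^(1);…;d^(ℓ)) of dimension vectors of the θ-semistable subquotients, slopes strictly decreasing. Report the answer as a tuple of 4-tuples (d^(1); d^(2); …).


Via rank(M_{q-1}∘⋯∘M_p): M ≅ I[1,2], I[1,4]^2, I[2,2], I[4,4]^2.
μ_θ-semistable layers: μ^(1)=16; μ^(2)=3; μ^(3)=-10

((0, 2, 0, 0); (0, 2, 2, 2); (3, 0, 0, 2))
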